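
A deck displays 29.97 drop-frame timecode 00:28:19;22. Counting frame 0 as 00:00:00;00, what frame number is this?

50940

As if non-drop at 30 labels/s: (0 × 3600 + 28 × 60 + 19) × 30 + 22 = 50992.
Minute boundaries passed: 28; those not divisible by 10: 28 − 2 = 26; dropped labels = 2 × 26 = 52.
Actual frame index = 50992 − 52 = 50940.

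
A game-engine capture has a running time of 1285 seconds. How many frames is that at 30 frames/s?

38550 frames

Frames = 1285 × 30 = 38550.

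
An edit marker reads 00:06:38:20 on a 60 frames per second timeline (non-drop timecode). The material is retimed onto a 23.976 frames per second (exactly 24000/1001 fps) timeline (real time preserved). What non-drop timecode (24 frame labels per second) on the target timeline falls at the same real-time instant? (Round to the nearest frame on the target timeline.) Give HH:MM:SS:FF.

00:06:37:22

Source frame index: (0×3600 + 6×60 + 38) × 60 + 20 = 23900.
Real time: 23900 / (60) = 1195/3 s.
Target frame: (1195/3) × (24000/1001) = 9560000/1001 ≈ 9550.450 → 9550.
At 24 labels/s: frame 9550 → 00:06:37:22.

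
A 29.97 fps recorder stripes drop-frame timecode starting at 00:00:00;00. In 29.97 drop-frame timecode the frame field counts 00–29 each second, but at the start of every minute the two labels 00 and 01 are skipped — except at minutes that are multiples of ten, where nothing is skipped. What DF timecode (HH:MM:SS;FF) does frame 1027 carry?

Ten DF minutes hold 17982 frames, so frame 1027 lies in block 0 (frames 0–17981) with 1027 frames into that block.
The block's first minute is 1800 frames and the rest 1798 each; 1027 frames reaches minute 0, so 0 × 18 + 0 × 2 = 0 labels have been skipped so far.
Adding those back, label number 1027 + 0 = 1027 at 30 labels/s is 34 s + 7 f = 0 h 0 min 34 s frame 7, i.e. 00:00:34;07.

00:00:34;07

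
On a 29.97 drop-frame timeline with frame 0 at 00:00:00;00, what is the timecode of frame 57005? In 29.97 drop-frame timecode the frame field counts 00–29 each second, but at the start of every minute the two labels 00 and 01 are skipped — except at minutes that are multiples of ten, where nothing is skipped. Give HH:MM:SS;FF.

Each 10-minute DF block holds 10 × 60 × 30 − 9 × 2 = 17982 frames. 57005 ÷ 17982 → 3 full blocks, remainder 3059.
Within the partial block the first minute is 1800 frames and each further minute 1798, so 1 further minute boundary passed. Total skipped labels = 18 × 3 + 2 × 1 = 56.
Non-drop label index = 57005 + 56 = 57061; at 30 labels/s that is 00:31:42:01, i.e. DF 00:31:42;01.

00:31:42;01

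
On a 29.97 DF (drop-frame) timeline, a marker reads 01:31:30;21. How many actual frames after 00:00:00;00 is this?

164557

Complete 10-minute blocks: 9, each 17982 frames → 161838.
Remaining 1 whole minute in the current block: 1800 + 0 × 1798 = 1800 frames.
Within the current minute: 30 × 30 + 21 − 2 = 919 (labels ;00/;01 skipped at this minute). Total = 161838 + 1800 + 919 = 164557.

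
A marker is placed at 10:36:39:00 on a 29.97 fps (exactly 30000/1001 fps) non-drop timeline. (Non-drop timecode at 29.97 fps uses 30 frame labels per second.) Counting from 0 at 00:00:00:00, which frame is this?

Total seconds to the label: (10 × 3600 + 36 × 60 + 39) = 38199.
Frame index = 38199 × 30 + 0 = 1145970.

1145970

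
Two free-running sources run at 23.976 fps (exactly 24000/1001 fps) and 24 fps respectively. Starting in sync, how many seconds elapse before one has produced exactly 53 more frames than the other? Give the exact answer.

53053/24 seconds

The gap grows by |24 − 24000/1001| = 24/1001 frames per second.
Time for a 53-frame gap: 53 ÷ (24/1001) = 53053/24 s.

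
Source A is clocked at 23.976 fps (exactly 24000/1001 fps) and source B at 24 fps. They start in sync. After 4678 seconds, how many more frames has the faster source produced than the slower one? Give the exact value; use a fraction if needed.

112272/1001 frames

A emits 24000/1001 × 4678 = 112272000/1001 frames; B emits 24 × 4678 = 112272.
Difference = 112272/1001 frames (≈ 112.1598); B is ahead of A.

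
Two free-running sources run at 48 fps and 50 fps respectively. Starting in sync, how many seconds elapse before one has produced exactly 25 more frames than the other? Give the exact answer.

12.5 seconds

The gap grows by |50 − 48| = 2 frames per second.
Time for a 25-frame gap: 25 ÷ (2) = 12.5 s.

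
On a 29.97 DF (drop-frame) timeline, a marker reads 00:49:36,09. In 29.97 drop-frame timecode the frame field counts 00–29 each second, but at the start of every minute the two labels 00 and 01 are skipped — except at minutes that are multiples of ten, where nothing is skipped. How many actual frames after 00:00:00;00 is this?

Complete 10-minute blocks: 4, each 17982 frames → 71928.
Remaining 9 whole minutes in the current block: 1800 + 8 × 1798 = 16184 frames.
Within the current minute: 36 × 30 + 9 − 2 = 1087 (labels ;00/;01 skipped at this minute). Total = 71928 + 16184 + 1087 = 89199.

89199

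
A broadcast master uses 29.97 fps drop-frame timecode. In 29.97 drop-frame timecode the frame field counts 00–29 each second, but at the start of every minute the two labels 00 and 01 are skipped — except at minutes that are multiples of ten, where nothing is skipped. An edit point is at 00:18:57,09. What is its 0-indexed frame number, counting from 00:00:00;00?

34085

Complete 10-minute blocks: 1, each 17982 frames → 17982.
Remaining 8 whole minutes in the current block: 1800 + 7 × 1798 = 14386 frames.
Within the current minute: 57 × 30 + 9 − 2 = 1717 (labels ;00/;01 skipped at this minute). Total = 17982 + 14386 + 1717 = 34085.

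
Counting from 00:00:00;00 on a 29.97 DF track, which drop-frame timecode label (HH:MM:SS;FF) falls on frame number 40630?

00:22:35;20

Ten DF minutes hold 17982 frames, so frame 40630 lies in block 2 (frames 35964–53945) with 4666 frames into that block.
The block's first minute is 1800 frames and the rest 1798 each; 4666 frames reaches minute 2, so 2 × 18 + 2 × 2 = 40 labels have been skipped so far.
Adding those back, label number 40630 + 40 = 40670 at 30 labels/s is 1355 s + 20 f = 0 h 22 min 35 s frame 20, i.e. 00:22:35;20.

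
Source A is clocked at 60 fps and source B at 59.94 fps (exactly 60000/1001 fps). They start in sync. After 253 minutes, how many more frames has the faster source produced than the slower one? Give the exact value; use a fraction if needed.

82800/91 frames

253 min = 15180 s.
A emits 60 × 15180 = 910800 frames; B emits 60000/1001 × 15180 = 82800000/91.
Difference = 82800/91 frames (≈ 909.8901); B is behind A.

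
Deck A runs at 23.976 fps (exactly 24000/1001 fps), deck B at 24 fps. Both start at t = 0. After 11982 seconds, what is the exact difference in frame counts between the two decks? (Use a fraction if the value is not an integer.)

A emits 24000/1001 × 11982 = 287568000/1001 frames; B emits 24 × 11982 = 287568.
Difference = 287568/1001 frames (≈ 287.2807); B is ahead of A.

287568/1001 frames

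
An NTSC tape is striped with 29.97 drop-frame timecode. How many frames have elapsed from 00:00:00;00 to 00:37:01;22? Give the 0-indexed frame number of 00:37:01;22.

66584

As if non-drop at 30 labels/s: (0 × 3600 + 37 × 60 + 1) × 30 + 22 = 66652.
Minute boundaries passed: 37; those not divisible by 10: 37 − 3 = 34; dropped labels = 2 × 34 = 68.
Actual frame index = 66652 − 68 = 66584.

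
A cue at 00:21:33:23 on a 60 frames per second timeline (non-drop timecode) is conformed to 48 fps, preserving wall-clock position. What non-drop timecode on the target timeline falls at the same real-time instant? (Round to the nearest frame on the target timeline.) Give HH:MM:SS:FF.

00:21:33:18

Source frame index: (0×3600 + 21×60 + 33) × 60 + 23 = 77603.
Real time: 77603 / (60) = 77603/60 s.
Target frame: (77603/60) × (48) = 310412/5 ≈ 62082.400 → 62082.
At 48 labels/s: frame 62082 → 00:21:33:18.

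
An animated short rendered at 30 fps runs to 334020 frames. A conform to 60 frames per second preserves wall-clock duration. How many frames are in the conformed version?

Target frames = source frames × (target rate / source rate) = 334020 × (60)/(30) = 334020 × 2 = 668040.

668040 frames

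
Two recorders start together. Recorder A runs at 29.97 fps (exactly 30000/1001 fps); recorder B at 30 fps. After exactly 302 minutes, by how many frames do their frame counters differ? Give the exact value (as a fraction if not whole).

302 min = 18120 s.
A emits 30000/1001 × 18120 = 543600000/1001 frames; B emits 30 × 18120 = 543600.
Difference = 543600/1001 frames (≈ 543.0569); B is ahead of A.

543600/1001 frames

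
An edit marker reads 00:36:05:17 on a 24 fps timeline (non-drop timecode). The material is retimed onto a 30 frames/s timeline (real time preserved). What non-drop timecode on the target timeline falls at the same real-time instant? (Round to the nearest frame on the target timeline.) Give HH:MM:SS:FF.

Source frame index: (0×3600 + 36×60 + 5) × 24 + 17 = 51977.
Real time: 51977 / (24) = 51977/24 s.
Target frame: (51977/24) × (30) = 259885/4 ≈ 64971.250 → 64971.
At 30 labels/s: frame 64971 → 00:36:05:21.

00:36:05:21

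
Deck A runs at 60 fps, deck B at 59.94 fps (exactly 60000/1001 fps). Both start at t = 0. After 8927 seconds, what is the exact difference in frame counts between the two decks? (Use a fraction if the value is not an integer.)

535620/1001 frames

A emits 60 × 8927 = 535620 frames; B emits 60000/1001 × 8927 = 535620000/1001.
Difference = 535620/1001 frames (≈ 535.0849); B is behind A.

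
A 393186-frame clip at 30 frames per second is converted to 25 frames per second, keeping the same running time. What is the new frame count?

Target frames = source frames × (target rate / source rate) = 393186 × (25)/(30) = 393186 × 5/6 = 327655.

327655 frames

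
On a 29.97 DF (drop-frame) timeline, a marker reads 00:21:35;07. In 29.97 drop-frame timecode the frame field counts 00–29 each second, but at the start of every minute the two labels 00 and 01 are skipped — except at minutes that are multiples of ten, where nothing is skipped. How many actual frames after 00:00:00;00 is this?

38819

Complete 10-minute blocks: 2, each 17982 frames → 35964.
Remaining 1 whole minute in the current block: 1800 + 0 × 1798 = 1800 frames.
Within the current minute: 35 × 30 + 7 − 2 = 1055 (labels ;00/;01 skipped at this minute). Total = 35964 + 1800 + 1055 = 38819.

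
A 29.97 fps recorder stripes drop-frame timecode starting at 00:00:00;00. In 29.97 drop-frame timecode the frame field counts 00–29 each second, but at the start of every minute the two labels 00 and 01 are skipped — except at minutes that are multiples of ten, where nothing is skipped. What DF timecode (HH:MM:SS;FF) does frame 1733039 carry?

16:03:45;23

Ten DF minutes hold 17982 frames, so frame 1733039 lies in block 96 (frames 1726272–1744253) with 6767 frames into that block.
The block's first minute is 1800 frames and the rest 1798 each; 6767 frames reaches minute 3, so 96 × 18 + 3 × 2 = 1734 labels have been skipped so far.
Adding those back, label number 1733039 + 1734 = 1734773 at 30 labels/s is 57825 s + 23 f = 16 h 3 min 45 s frame 23, i.e. 16:03:45;23.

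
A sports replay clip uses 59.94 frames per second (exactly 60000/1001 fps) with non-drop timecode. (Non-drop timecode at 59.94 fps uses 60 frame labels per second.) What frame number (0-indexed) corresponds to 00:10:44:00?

Total seconds to the label: (0 × 3600 + 10 × 60 + 44) = 644.
Frame index = 644 × 60 + 0 = 38640.

38640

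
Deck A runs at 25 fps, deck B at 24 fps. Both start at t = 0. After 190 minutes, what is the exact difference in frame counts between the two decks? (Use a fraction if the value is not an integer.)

11400 frames

190 min = 11400 s.
A emits 25 × 11400 = 285000 frames; B emits 24 × 11400 = 273600.
Difference = 11400 frames; B is behind A.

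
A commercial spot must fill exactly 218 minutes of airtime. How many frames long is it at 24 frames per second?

218 min = 13080 s.
Frames = 13080 × 24 = 313920.

313920 frames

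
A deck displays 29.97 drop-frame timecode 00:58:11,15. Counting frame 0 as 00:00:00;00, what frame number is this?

104639

Complete 10-minute blocks: 5, each 17982 frames → 89910.
Remaining 8 whole minutes in the current block: 1800 + 7 × 1798 = 14386 frames.
Within the current minute: 11 × 30 + 15 − 2 = 343 (labels ;00/;01 skipped at this minute). Total = 89910 + 14386 + 343 = 104639.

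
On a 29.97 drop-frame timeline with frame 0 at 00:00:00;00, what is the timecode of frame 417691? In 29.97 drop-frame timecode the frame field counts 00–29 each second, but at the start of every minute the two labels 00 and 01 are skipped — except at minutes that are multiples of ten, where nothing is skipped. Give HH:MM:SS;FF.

Each 10-minute DF block holds 10 × 60 × 30 − 9 × 2 = 17982 frames. 417691 ÷ 17982 → 23 full blocks, remainder 4105.
Within the partial block the first minute is 1800 frames and each further minute 1798, so 2 further minute boundaries passed. Total skipped labels = 18 × 23 + 2 × 2 = 418.
Non-drop label index = 417691 + 418 = 418109; at 30 labels/s that is 03:52:16:29, i.e. DF 03:52:16;29.

03:52:16;29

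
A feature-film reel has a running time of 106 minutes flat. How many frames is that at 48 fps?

106 min = 6360 s.
Frames = 6360 × 48 = 305280.

305280 frames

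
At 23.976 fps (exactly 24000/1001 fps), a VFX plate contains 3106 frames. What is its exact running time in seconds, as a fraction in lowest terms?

Running time = 3106 ÷ (24000/1001) = 3106 × 1001/24000 = 1554553/12000 s.

1554553/12000 seconds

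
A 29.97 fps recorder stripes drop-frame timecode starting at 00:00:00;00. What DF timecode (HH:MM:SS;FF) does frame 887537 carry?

08:13:34;05

Ten DF minutes hold 17982 frames, so frame 887537 lies in block 49 (frames 881118–899099) with 6419 frames into that block.
The block's first minute is 1800 frames and the rest 1798 each; 6419 frames reaches minute 3, so 49 × 18 + 3 × 2 = 888 labels have been skipped so far.
Adding those back, label number 887537 + 888 = 888425 at 30 labels/s is 29614 s + 5 f = 8 h 13 min 34 s frame 5, i.e. 08:13:34;05.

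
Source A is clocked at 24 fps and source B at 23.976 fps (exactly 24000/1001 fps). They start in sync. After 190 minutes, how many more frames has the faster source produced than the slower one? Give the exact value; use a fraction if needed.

190 min = 11400 s.
A emits 24 × 11400 = 273600 frames; B emits 24000/1001 × 11400 = 273600000/1001.
Difference = 273600/1001 frames (≈ 273.3267); B is behind A.

273600/1001 frames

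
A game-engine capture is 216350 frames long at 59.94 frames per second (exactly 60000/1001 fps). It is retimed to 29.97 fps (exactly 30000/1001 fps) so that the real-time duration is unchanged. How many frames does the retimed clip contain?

108175 frames

Frames at target rate = 216350 × (30000/1001) / (60000/1001) = 108175.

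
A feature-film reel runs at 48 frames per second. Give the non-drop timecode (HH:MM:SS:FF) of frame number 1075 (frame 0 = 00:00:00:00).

00:00:22:19

1075 ÷ 48 = 22 full seconds, remainder 19 frames.
22 s = 0 h 0 min 22 s.
Timecode: 00:00:22:19.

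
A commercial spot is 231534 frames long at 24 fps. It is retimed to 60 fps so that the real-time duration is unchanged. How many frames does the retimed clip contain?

Target frames = source frames × (target rate / source rate) = 231534 × (60)/(24) = 231534 × 5/2 = 578835.

578835 frames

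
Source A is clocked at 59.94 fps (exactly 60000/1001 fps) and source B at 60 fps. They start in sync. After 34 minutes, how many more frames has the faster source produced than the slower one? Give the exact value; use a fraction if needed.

122400/1001 frames

34 min = 2040 s.
A emits 60000/1001 × 2040 = 122400000/1001 frames; B emits 60 × 2040 = 122400.
Difference = 122400/1001 frames (≈ 122.2777); B is ahead of A.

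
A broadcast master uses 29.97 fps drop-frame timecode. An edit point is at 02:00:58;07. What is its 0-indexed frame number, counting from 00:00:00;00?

217531

Complete 10-minute blocks: 12, each 17982 frames → 215784.
Remaining 0 whole minutes in the current block: 0 frames.
Within the current minute: 58 × 30 + 7 = 1747. Total = 215784 + 0 + 1747 = 217531.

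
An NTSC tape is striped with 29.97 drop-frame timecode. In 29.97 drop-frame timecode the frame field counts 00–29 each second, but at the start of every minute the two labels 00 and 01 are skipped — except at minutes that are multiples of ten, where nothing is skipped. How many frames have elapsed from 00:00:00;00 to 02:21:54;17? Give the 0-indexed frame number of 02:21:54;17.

255183

As if non-drop at 30 labels/s: (2 × 3600 + 21 × 60 + 54) × 30 + 17 = 255437.
Minute boundaries passed: 141; those not divisible by 10: 141 − 14 = 127; dropped labels = 2 × 127 = 254.
Actual frame index = 255437 − 254 = 255183.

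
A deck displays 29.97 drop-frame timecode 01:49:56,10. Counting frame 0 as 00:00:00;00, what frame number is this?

197692

As if non-drop at 30 labels/s: (1 × 3600 + 49 × 60 + 56) × 30 + 10 = 197890.
Minute boundaries passed: 109; those not divisible by 10: 109 − 10 = 99; dropped labels = 2 × 99 = 198.
Actual frame index = 197890 − 198 = 197692.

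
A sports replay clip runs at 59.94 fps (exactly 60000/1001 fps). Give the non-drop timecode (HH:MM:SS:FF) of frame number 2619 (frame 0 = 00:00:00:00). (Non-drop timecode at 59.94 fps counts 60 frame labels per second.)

00:00:43:39

2619 ÷ 60 = 43 full seconds, remainder 39 frames.
43 s = 0 h 0 min 43 s.
Timecode: 00:00:43:39.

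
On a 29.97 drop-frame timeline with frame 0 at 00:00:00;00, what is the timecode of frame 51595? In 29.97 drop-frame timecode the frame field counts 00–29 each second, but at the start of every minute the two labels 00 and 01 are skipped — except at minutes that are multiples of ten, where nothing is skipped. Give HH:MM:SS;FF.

00:28:41;17

Each 10-minute DF block holds 10 × 60 × 30 − 9 × 2 = 17982 frames. 51595 ÷ 17982 → 2 full blocks, remainder 15631.
Within the partial block the first minute is 1800 frames and each further minute 1798, so 8 further minute boundaries passed. Total skipped labels = 18 × 2 + 2 × 8 = 52.
Non-drop label index = 51595 + 52 = 51647; at 30 labels/s that is 00:28:41:17, i.e. DF 00:28:41;17.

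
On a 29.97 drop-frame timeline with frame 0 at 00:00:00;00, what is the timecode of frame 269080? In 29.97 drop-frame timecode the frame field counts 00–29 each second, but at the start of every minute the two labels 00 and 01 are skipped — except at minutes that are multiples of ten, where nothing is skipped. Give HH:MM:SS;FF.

Ten DF minutes hold 17982 frames, so frame 269080 lies in block 14 (frames 251748–269729) with 17332 frames into that block.
The block's first minute is 1800 frames and the rest 1798 each; 17332 frames reaches minute 9, so 14 × 18 + 9 × 2 = 270 labels have been skipped so far.
Adding those back, label number 269080 + 270 = 269350 at 30 labels/s is 8978 s + 10 f = 2 h 29 min 38 s frame 10, i.e. 02:29:38;10.

02:29:38;10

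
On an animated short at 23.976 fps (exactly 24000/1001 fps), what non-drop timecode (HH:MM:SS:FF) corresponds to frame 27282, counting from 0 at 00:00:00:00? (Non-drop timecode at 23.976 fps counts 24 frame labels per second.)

00:18:56:18

27282 ÷ 24 = 1136 full seconds, remainder 18 frames.
1136 s = 0 h 18 min 56 s.
Timecode: 00:18:56:18.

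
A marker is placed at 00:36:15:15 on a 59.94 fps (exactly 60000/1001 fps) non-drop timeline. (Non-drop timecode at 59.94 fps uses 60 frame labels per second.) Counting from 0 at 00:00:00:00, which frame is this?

Total seconds to the label: (0 × 3600 + 36 × 60 + 15) = 2175.
Frame index = 2175 × 60 + 15 = 130515.

130515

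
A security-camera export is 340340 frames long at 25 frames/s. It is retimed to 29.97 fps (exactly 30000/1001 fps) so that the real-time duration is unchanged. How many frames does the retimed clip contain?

408000 frames

Target frames = source frames × (target rate / source rate) = 340340 × (30000/1001)/(25) = 340340 × 1200/1001 = 408000.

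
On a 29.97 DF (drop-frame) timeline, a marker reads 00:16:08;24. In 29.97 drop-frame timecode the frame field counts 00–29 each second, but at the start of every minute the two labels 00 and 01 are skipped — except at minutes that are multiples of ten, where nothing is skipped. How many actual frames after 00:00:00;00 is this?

Complete 10-minute blocks: 1, each 17982 frames → 17982.
Remaining 6 whole minutes in the current block: 1800 + 5 × 1798 = 10790 frames.
Within the current minute: 8 × 30 + 24 − 2 = 262 (labels ;00/;01 skipped at this minute). Total = 17982 + 10790 + 262 = 29034.

29034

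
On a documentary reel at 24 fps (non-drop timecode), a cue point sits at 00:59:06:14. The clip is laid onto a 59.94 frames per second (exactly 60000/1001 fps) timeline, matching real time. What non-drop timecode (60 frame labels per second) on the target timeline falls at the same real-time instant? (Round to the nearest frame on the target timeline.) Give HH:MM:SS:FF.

00:59:03:02

Source frame index: (0×3600 + 59×60 + 6) × 24 + 14 = 85118.
Real time: 85118 / (24) = 42559/12 s.
Target frame: (42559/12) × (60000/1001) = 19345000/91 ≈ 212582.418 → 212582.
At 60 labels/s: frame 212582 → 00:59:03:02.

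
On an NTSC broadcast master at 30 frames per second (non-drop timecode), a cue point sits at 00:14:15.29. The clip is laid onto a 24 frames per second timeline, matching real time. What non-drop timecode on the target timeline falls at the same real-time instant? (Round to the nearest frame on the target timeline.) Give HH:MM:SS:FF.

00:14:15:23

Source frame index: (0×3600 + 14×60 + 15) × 30 + 29 = 25679.
Real time: 25679 / (30) = 25679/30 s.
Target frame: (25679/30) × (24) = 102716/5 ≈ 20543.200 → 20543.
At 24 labels/s: frame 20543 → 00:14:15:23.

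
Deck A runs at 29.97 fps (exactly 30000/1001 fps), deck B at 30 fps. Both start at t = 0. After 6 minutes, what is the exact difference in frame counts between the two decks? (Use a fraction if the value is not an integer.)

10800/1001 frames

6 min = 360 s.
A emits 30000/1001 × 360 = 10800000/1001 frames; B emits 30 × 360 = 10800.
Difference = 10800/1001 frames (≈ 10.7892); B is ahead of A.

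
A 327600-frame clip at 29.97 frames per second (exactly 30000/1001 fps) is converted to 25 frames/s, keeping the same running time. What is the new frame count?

Target frames = source frames × (target rate / source rate) = 327600 × (25)/(30000/1001) = 327600 × 1001/1200 = 273273.

273273 frames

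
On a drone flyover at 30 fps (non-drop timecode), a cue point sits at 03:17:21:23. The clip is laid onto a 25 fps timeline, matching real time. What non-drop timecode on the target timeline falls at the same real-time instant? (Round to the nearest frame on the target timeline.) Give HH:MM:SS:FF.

03:17:21:19

Source frame index: (3×3600 + 17×60 + 21) × 30 + 23 = 355253.
Real time: 355253 / (30) = 355253/30 s.
Target frame: (355253/30) × (25) = 1776265/6 ≈ 296044.167 → 296044.
At 25 labels/s: frame 296044 → 03:17:21:19.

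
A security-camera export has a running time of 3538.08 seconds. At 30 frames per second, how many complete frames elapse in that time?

106142 frames

Frames = 3538.08 × 30 = 530712/5 ≈ 106142.4000.
Complete frames: 106142.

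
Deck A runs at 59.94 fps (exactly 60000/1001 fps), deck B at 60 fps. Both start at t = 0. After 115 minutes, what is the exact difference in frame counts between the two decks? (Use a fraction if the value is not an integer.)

115 min = 6900 s.
A emits 60000/1001 × 6900 = 414000000/1001 frames; B emits 60 × 6900 = 414000.
Difference = 414000/1001 frames (≈ 413.5864); B is ahead of A.

414000/1001 frames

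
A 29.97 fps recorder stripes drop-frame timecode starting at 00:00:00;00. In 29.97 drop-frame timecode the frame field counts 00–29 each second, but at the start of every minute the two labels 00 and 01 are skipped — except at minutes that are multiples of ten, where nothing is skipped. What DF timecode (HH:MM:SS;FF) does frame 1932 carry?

Ten DF minutes hold 17982 frames, so frame 1932 lies in block 0 (frames 0–17981) with 1932 frames into that block.
The block's first minute is 1800 frames and the rest 1798 each; 1932 frames reaches minute 1, so 0 × 18 + 1 × 2 = 2 labels have been skipped so far.
Adding those back, label number 1932 + 2 = 1934 at 30 labels/s is 64 s + 14 f = 0 h 1 min 4 s frame 14, i.e. 00:01:04;14.

00:01:04;14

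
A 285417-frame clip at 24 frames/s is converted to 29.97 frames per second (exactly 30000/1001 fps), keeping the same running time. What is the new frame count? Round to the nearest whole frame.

Frames at target rate = 285417 × (30000/1001) / (24) = 32433750/91 ≈ 356414.835.
Nearest whole frame: 356415.

356415 frames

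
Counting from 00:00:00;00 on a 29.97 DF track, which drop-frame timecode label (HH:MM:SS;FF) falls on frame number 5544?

Each 10-minute DF block holds 10 × 60 × 30 − 9 × 2 = 17982 frames. 5544 ÷ 17982 → 0 full blocks, remainder 5544.
Within the partial block the first minute is 1800 frames and each further minute 1798, so 3 further minute boundaries passed. Total skipped labels = 18 × 0 + 2 × 3 = 6.
Non-drop label index = 5544 + 6 = 5550; at 30 labels/s that is 00:03:05:00, i.e. DF 00:03:05;00.

00:03:05;00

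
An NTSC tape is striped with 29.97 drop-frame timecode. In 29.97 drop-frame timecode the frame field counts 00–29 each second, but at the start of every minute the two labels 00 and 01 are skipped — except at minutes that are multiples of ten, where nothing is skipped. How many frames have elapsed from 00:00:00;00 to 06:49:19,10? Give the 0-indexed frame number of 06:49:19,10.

Complete 10-minute blocks: 40, each 17982 frames → 719280.
Remaining 9 whole minutes in the current block: 1800 + 8 × 1798 = 16184 frames.
Within the current minute: 19 × 30 + 10 − 2 = 578 (labels ;00/;01 skipped at this minute). Total = 719280 + 16184 + 578 = 736042.

736042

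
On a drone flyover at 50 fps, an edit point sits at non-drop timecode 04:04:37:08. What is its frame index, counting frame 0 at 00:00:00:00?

Total seconds to the label: (4 × 3600 + 4 × 60 + 37) = 14677.
Frame index = 14677 × 50 + 8 = 733858.

733858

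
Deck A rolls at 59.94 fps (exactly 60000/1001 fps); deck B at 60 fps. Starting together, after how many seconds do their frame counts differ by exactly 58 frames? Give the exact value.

The gap grows by |60 − 60000/1001| = 60/1001 frames per second.
Time for a 58-frame gap: 58 ÷ (60/1001) = 29029/30 s.

29029/30 seconds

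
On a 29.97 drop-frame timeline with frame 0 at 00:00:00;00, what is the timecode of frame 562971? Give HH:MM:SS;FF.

05:13:04;15

Each 10-minute DF block holds 10 × 60 × 30 − 9 × 2 = 17982 frames. 562971 ÷ 17982 → 31 full blocks, remainder 5529.
Within the partial block the first minute is 1800 frames and each further minute 1798, so 3 further minute boundaries passed. Total skipped labels = 18 × 31 + 2 × 3 = 564.
Non-drop label index = 562971 + 564 = 563535; at 30 labels/s that is 05:13:04:15, i.e. DF 05:13:04;15.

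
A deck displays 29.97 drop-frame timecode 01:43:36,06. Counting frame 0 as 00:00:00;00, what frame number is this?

Complete 10-minute blocks: 10, each 17982 frames → 179820.
Remaining 3 whole minutes in the current block: 1800 + 2 × 1798 = 5396 frames.
Within the current minute: 36 × 30 + 6 − 2 = 1084 (labels ;00/;01 skipped at this minute). Total = 179820 + 5396 + 1084 = 186300.

186300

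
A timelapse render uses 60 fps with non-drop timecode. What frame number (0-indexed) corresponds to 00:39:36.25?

Total seconds to the label: (0 × 3600 + 39 × 60 + 36) = 2376.
Frame index = 2376 × 60 + 25 = 142585.

142585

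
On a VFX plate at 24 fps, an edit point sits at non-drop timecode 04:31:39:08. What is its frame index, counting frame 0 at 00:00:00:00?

frame 391184

Total seconds to the label: (4 × 3600 + 31 × 60 + 39) = 16299.
Frame index = 16299 × 24 + 8 = 391184.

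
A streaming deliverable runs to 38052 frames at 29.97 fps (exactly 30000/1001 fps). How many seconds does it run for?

Running time = 38052 / (30000/1001) = 1269.6684 s.

1269.6684 seconds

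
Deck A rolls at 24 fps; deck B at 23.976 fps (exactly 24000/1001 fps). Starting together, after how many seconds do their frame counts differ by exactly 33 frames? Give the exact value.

The gap grows by |24000/1001 − 24| = 24/1001 frames per second.
Time for a 33-frame gap: 33 ÷ (24/1001) = 1376.375 s.

1376.375 seconds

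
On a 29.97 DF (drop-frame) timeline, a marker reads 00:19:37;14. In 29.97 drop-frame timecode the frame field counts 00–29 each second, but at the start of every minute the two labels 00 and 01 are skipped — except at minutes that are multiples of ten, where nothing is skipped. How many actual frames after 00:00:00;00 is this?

Complete 10-minute blocks: 1, each 17982 frames → 17982.
Remaining 9 whole minutes in the current block: 1800 + 8 × 1798 = 16184 frames.
Within the current minute: 37 × 30 + 14 − 2 = 1122 (labels ;00/;01 skipped at this minute). Total = 17982 + 16184 + 1122 = 35288.

35288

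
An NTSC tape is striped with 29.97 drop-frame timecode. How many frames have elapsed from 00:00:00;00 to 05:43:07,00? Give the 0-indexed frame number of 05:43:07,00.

Complete 10-minute blocks: 34, each 17982 frames → 611388.
Remaining 3 whole minutes in the current block: 1800 + 2 × 1798 = 5396 frames.
Within the current minute: 7 × 30 + 0 − 2 = 208 (labels ;00/;01 skipped at this minute). Total = 611388 + 5396 + 208 = 616992.

616992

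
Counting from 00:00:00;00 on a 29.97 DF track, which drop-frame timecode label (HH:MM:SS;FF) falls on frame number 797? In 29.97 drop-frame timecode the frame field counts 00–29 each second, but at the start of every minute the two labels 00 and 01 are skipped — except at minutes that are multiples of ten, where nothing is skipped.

Each 10-minute DF block holds 10 × 60 × 30 − 9 × 2 = 17982 frames. 797 ÷ 17982 → 0 full blocks, remainder 797.
Within the partial block the first minute is 1800 frames and each further minute 1798, so 0 further minute boundaries passed. Total skipped labels = 18 × 0 + 2 × 0 = 0.
Non-drop label index = 797 + 0 = 797; at 30 labels/s that is 00:00:26:17, i.e. DF 00:00:26;17.

00:00:26;17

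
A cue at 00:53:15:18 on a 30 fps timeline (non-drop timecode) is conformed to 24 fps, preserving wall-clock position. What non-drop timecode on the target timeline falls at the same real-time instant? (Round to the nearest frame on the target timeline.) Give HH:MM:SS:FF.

00:53:15:14

Source frame index: (0×3600 + 53×60 + 15) × 30 + 18 = 95868.
Real time: 95868 / (30) = 15978/5 s.
Target frame: (15978/5) × (24) = 383472/5 ≈ 76694.400 → 76694.
At 24 labels/s: frame 76694 → 00:53:15:14.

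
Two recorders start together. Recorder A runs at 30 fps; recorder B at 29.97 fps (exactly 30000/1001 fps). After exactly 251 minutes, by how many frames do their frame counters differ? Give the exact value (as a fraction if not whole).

451800/1001 frames

251 min = 15060 s.
A emits 30 × 15060 = 451800 frames; B emits 30000/1001 × 15060 = 451800000/1001.
Difference = 451800/1001 frames (≈ 451.3487); B is behind A.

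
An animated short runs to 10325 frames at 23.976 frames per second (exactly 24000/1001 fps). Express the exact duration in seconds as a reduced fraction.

Running time = 10325 ÷ (24000/1001) = 10325 × 1001/24000 = 413413/960 s.

413413/960 seconds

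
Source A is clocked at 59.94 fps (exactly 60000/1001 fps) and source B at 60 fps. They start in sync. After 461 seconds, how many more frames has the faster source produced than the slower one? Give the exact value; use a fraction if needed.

27660/1001 frames

A emits 60000/1001 × 461 = 27660000/1001 frames; B emits 60 × 461 = 27660.
Difference = 27660/1001 frames (≈ 27.6324); B is ahead of A.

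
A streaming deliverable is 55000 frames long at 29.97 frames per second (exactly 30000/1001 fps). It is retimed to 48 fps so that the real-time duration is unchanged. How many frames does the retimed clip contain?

Target frames = source frames × (target rate / source rate) = 55000 × (48)/(30000/1001) = 55000 × 1001/625 = 88088.

88088 frames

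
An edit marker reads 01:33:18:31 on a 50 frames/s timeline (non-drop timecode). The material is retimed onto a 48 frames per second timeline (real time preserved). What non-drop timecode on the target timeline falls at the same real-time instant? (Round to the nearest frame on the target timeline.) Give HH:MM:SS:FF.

Source frame index: (1×3600 + 33×60 + 18) × 50 + 31 = 279931.
Real time: 279931 / (50) = 279931/50 s.
Target frame: (279931/50) × (48) = 6718344/25 ≈ 268733.760 → 268734.
At 48 labels/s: frame 268734 → 01:33:18:30.

01:33:18:30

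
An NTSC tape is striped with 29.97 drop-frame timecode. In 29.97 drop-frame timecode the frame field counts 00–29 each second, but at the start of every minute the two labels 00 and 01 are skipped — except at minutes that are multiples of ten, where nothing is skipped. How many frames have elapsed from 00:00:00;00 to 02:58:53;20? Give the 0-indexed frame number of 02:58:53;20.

321688

Complete 10-minute blocks: 17, each 17982 frames → 305694.
Remaining 8 whole minutes in the current block: 1800 + 7 × 1798 = 14386 frames.
Within the current minute: 53 × 30 + 20 − 2 = 1608 (labels ;00/;01 skipped at this minute). Total = 305694 + 14386 + 1608 = 321688.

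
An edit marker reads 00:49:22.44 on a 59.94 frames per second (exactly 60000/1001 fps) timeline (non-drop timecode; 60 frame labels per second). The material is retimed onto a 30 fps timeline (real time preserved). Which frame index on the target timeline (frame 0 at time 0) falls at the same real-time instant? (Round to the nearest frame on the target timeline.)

frame 88971

Source frame index: (0×3600 + 49×60 + 22) × 60 + 44 = 177764.
Real time: 177764 / (60000/1001) = 44485441/15000 s.
Target frame: (44485441/15000) × (30) = 44485441/500 ≈ 88970.882 → 88971.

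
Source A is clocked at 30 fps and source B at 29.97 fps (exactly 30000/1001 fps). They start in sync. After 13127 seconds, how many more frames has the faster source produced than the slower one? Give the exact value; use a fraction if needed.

A emits 30 × 13127 = 393810 frames; B emits 30000/1001 × 13127 = 393810000/1001.
Difference = 393810/1001 frames (≈ 393.4166); B is behind A.

393810/1001 frames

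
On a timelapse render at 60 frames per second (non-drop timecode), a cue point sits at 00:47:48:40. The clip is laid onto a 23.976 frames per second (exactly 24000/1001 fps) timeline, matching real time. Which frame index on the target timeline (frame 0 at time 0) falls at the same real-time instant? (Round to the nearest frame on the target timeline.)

frame 68779

Source frame index: (0×3600 + 47×60 + 48) × 60 + 40 = 172120.
Real time: 172120 / (60) = 8606/3 s.
Target frame: (8606/3) × (24000/1001) = 5296000/77 ≈ 68779.221 → 68779.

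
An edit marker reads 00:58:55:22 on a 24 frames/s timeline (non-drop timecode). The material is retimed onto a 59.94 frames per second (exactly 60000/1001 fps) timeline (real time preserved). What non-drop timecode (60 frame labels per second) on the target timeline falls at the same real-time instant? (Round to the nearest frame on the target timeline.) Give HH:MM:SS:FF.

00:58:52:23

Source frame index: (0×3600 + 58×60 + 55) × 24 + 22 = 84862.
Real time: 84862 / (24) = 42431/12 s.
Target frame: (42431/12) × (60000/1001) = 212155000/1001 ≈ 211943.057 → 211943.
At 60 labels/s: frame 211943 → 00:58:52:23.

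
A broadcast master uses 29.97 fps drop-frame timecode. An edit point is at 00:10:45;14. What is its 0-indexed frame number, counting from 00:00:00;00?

19346

Complete 10-minute blocks: 1, each 17982 frames → 17982.
Remaining 0 whole minutes in the current block: 0 frames.
Within the current minute: 45 × 30 + 14 = 1364. Total = 17982 + 0 + 1364 = 19346.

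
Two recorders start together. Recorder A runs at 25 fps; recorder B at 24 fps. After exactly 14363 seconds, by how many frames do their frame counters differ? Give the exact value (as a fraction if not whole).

14363 frames

A emits 25 × 14363 = 359075 frames; B emits 24 × 14363 = 344712.
Difference = 14363 frames; B is behind A.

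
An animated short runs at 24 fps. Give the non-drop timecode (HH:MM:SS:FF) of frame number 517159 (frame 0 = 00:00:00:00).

517159 ÷ 24 = 21548 full seconds, remainder 7 frames.
21548 s = 5 h 59 min 8 s.
Timecode: 05:59:08:07.

05:59:08:07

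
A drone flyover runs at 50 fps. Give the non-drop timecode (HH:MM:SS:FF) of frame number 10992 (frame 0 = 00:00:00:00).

00:03:39:42

10992 ÷ 50 = 219 full seconds, remainder 42 frames.
219 s = 0 h 3 min 39 s.
Timecode: 00:03:39:42.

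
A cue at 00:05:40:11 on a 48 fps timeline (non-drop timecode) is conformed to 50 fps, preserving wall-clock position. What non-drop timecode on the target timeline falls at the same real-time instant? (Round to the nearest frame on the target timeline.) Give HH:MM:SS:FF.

00:05:40:11

Source frame index: (0×3600 + 5×60 + 40) × 48 + 11 = 16331.
Real time: 16331 / (48) = 16331/48 s.
Target frame: (16331/48) × (50) = 408275/24 ≈ 17011.458 → 17011.
At 50 labels/s: frame 17011 → 00:05:40:11.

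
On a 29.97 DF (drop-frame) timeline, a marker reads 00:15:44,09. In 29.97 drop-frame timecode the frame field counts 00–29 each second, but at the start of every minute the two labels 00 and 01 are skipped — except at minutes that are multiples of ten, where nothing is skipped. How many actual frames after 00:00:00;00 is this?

28301

As if non-drop at 30 labels/s: (0 × 3600 + 15 × 60 + 44) × 30 + 9 = 28329.
Minute boundaries passed: 15; those not divisible by 10: 15 − 1 = 14; dropped labels = 2 × 14 = 28.
Actual frame index = 28329 − 28 = 28301.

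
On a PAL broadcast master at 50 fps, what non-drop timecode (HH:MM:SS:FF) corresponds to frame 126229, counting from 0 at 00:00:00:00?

00:42:04:29

126229 ÷ 50 = 2524 full seconds, remainder 29 frames.
2524 s = 0 h 42 min 4 s.
Timecode: 00:42:04:29.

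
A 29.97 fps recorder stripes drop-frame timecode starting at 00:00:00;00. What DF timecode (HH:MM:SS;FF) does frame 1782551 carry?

Each 10-minute DF block holds 10 × 60 × 30 − 9 × 2 = 17982 frames. 1782551 ÷ 17982 → 99 full blocks, remainder 2333.
Within the partial block the first minute is 1800 frames and each further minute 1798, so 1 further minute boundary passed. Total skipped labels = 18 × 99 + 2 × 1 = 1784.
Non-drop label index = 1782551 + 1784 = 1784335; at 30 labels/s that is 16:31:17:25, i.e. DF 16:31:17;25.

16:31:17;25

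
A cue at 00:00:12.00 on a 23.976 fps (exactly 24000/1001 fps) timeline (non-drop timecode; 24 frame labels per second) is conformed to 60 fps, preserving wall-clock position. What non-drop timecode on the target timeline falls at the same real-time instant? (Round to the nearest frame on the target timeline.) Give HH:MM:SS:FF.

00:00:12:01

Source frame index: (0×3600 + 0×60 + 12) × 24 + 0 = 288.
Real time: 288 / (24000/1001) = 3003/250 s.
Target frame: (3003/250) × (60) = 18018/25 ≈ 720.720 → 721.
At 60 labels/s: frame 721 → 00:00:12:01.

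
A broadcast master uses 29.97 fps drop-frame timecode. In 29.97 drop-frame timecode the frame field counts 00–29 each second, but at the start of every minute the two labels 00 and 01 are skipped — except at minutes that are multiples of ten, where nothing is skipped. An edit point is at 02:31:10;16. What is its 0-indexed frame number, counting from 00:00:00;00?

271844

Complete 10-minute blocks: 15, each 17982 frames → 269730.
Remaining 1 whole minute in the current block: 1800 + 0 × 1798 = 1800 frames.
Within the current minute: 10 × 30 + 16 − 2 = 314 (labels ;00/;01 skipped at this minute). Total = 269730 + 1800 + 314 = 271844.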